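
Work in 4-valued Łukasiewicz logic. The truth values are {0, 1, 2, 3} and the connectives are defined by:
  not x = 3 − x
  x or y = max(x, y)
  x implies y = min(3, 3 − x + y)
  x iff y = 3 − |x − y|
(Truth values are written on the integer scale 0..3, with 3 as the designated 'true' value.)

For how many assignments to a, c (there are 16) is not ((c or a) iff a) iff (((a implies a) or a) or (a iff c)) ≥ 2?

3

a = 0, c = 0 ↦ 0  <
a = 0, c = 1 ↦ 1  <
a = 0, c = 2 ↦ 2  ≥
a = 0, c = 3 ↦ 3  ≥
a = 1, c = 0 ↦ 0  <
a = 1, c = 1 ↦ 0  <
a = 1, c = 2 ↦ 1  <
a = 1, c = 3 ↦ 2  ≥
a = 2, c = 0 ↦ 0  <
a = 2, c = 1 ↦ 0  <
a = 2, c = 2 ↦ 0  <
a = 2, c = 3 ↦ 1  <
a = 3, c = 0 ↦ 0  <
a = 3, c = 1 ↦ 0  <
a = 3, c = 2 ↦ 0  <
a = 3, c = 3 ↦ 0  <
So 3 of the 16 assignments meet the threshold.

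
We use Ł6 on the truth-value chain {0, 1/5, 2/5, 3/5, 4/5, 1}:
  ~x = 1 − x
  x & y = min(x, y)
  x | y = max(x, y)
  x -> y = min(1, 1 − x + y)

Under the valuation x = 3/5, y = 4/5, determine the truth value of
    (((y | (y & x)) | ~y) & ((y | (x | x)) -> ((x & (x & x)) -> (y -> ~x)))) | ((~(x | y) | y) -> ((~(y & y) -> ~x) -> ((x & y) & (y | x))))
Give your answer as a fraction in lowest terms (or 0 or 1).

4/5

y & x = 4/5 & 3/5 = 3/5
y | (y & x) = 4/5 | 3/5 = 4/5
~y = ~4/5 = 1/5
(y | (y & x)) | ~y = 4/5 | 1/5 = 4/5
x | x = 3/5 | 3/5 = 3/5
y | (x | x) = 4/5 | 3/5 = 4/5
x & x = 3/5 & 3/5 = 3/5
x & (x & x) = 3/5 & 3/5 = 3/5
~x = ~3/5 = 2/5
y -> ~x = 4/5 -> 2/5 = 3/5
(x & (x & x)) -> (y -> ~x) = 3/5 -> 3/5 = 1
(y | (x | x)) -> ((x & (x & x)) -> (y -> ~x)) = 4/5 -> 1 = 1
((y | (y & x)) | ~y) & ((y | (x | x)) -> ((x & (x & x)) -> (y -> ~x))) = 4/5 & 1 = 4/5
x | y = 3/5 | 4/5 = 4/5
~(x | y) = ~4/5 = 1/5
~(x | y) | y = 1/5 | 4/5 = 4/5
y & y = 4/5 & 4/5 = 4/5
~(y & y) = ~4/5 = 1/5
~x = ~3/5 = 2/5
~(y & y) -> ~x = 1/5 -> 2/5 = 1
x & y = 3/5 & 4/5 = 3/5
y | x = 4/5 | 3/5 = 4/5
(x & y) & (y | x) = 3/5 & 4/5 = 3/5
(~(y & y) -> ~x) -> ((x & y) & (y | x)) = 1 -> 3/5 = 3/5
(~(x | y) | y) -> ((~(y & y) -> ~x) -> ((x & y) & (y | x))) = 4/5 -> 3/5 = 4/5
(((y | (y & x)) | ~y) & ((y | (x | x)) -> ((x & (x & x)) -> (y -> ~x)))) | ((~(x | y) | y) -> ((~(y & y) -> ~x) -> ((x & y) & (y | x)))) = 4/5 | 4/5 = 4/5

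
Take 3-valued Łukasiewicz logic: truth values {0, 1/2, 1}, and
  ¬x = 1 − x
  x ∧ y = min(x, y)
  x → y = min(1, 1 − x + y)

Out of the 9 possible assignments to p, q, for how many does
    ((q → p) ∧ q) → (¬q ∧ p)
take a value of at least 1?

6

p = 0, q = 0 ↦ 1  ≥
p = 0, q = 1/2 ↦ 1/2  <
p = 0, q = 1 ↦ 1  ≥
p = 1/2, q = 0 ↦ 1  ≥
p = 1/2, q = 1/2 ↦ 1  ≥
p = 1/2, q = 1 ↦ 1/2  <
p = 1, q = 0 ↦ 1  ≥
p = 1, q = 1/2 ↦ 1  ≥
p = 1, q = 1 ↦ 0  <
So 6 of the 9 assignments meet the threshold.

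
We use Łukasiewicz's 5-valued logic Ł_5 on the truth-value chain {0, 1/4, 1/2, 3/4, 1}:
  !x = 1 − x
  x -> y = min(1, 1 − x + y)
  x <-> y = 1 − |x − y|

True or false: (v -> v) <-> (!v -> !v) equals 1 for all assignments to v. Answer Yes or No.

v = 0 ↦ 1
v = 1/4 ↦ 1
v = 1/2 ↦ 1
v = 3/4 ↦ 1
v = 1 ↦ 1
Every assignment gives a value ≥ 1.

Yes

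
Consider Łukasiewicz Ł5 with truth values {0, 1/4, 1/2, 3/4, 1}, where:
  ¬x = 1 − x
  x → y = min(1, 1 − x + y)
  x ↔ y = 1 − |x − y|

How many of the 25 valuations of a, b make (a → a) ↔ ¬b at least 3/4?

value 1: 5 assignments (counts)
value 3/4: 5 assignments (counts)
value 1/2: 5 assignments
value 1/4: 5 assignments
value 0: 5 assignments
So 10 of the 25 assignments meet the threshold.

10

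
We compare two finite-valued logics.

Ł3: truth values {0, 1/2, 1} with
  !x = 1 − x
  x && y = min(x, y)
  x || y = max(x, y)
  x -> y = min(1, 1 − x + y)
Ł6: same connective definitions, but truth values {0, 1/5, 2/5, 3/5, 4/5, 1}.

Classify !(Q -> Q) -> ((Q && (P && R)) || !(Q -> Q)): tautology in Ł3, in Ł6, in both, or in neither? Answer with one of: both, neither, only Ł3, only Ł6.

both

In Ł3: every assignment gives 1 — tautology.
In Ł6: every assignment gives 1 — tautology.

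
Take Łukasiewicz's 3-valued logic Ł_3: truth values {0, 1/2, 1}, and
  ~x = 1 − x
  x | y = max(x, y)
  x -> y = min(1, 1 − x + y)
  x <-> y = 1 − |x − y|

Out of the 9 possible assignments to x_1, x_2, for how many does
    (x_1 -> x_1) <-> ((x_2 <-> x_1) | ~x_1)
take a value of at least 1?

5

x_1 = 0, x_2 = 0 ↦ 1  ≥
x_1 = 0, x_2 = 1/2 ↦ 1  ≥
x_1 = 0, x_2 = 1 ↦ 1  ≥
x_1 = 1/2, x_2 = 0 ↦ 1/2  <
x_1 = 1/2, x_2 = 1/2 ↦ 1  ≥
x_1 = 1/2, x_2 = 1 ↦ 1/2  <
x_1 = 1, x_2 = 0 ↦ 0  <
x_1 = 1, x_2 = 1/2 ↦ 1/2  <
x_1 = 1, x_2 = 1 ↦ 1  ≥
So 5 of the 9 assignments meet the threshold.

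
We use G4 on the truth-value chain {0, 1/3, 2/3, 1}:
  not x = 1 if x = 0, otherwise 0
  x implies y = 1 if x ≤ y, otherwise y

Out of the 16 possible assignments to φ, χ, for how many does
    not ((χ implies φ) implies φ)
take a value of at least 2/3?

φ = 0, χ = 0 ↦ 1  ≥
φ = 0, χ = 1/3 ↦ 0  <
φ = 0, χ = 2/3 ↦ 0  <
φ = 0, χ = 1 ↦ 0  <
φ = 1/3, χ = 0 ↦ 0  <
φ = 1/3, χ = 1/3 ↦ 0  <
φ = 1/3, χ = 2/3 ↦ 0  <
φ = 1/3, χ = 1 ↦ 0  <
φ = 2/3, χ = 0 ↦ 0  <
φ = 2/3, χ = 1/3 ↦ 0  <
φ = 2/3, χ = 2/3 ↦ 0  <
φ = 2/3, χ = 1 ↦ 0  <
φ = 1, χ = 0 ↦ 0  <
φ = 1, χ = 1/3 ↦ 0  <
φ = 1, χ = 2/3 ↦ 0  <
φ = 1, χ = 1 ↦ 0  <
So 1 of the 16 assignments meets the threshold.

1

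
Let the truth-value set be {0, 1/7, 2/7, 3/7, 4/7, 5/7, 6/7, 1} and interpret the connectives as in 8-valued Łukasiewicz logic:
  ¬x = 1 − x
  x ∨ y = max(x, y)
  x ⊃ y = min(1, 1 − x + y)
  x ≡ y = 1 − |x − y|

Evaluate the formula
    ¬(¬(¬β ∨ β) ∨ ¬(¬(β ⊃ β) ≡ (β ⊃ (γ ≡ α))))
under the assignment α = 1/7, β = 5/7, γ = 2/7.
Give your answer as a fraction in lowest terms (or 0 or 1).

¬β = ¬5/7 = 2/7
¬β ∨ β = 2/7 ∨ 5/7 = 5/7
¬(¬β ∨ β) = ¬5/7 = 2/7
β ⊃ β = 5/7 ⊃ 5/7 = 1
¬(β ⊃ β) = ¬1 = 0
γ ≡ α = 2/7 ≡ 1/7 = 6/7
β ⊃ (γ ≡ α) = 5/7 ⊃ 6/7 = 1
¬(β ⊃ β) ≡ (β ⊃ (γ ≡ α)) = 0 ≡ 1 = 0
¬(¬(β ⊃ β) ≡ (β ⊃ (γ ≡ α))) = ¬0 = 1
¬(¬β ∨ β) ∨ ¬(¬(β ⊃ β) ≡ (β ⊃ (γ ≡ α))) = 2/7 ∨ 1 = 1
¬(¬(¬β ∨ β) ∨ ¬(¬(β ⊃ β) ≡ (β ⊃ (γ ≡ α)))) = ¬1 = 0

0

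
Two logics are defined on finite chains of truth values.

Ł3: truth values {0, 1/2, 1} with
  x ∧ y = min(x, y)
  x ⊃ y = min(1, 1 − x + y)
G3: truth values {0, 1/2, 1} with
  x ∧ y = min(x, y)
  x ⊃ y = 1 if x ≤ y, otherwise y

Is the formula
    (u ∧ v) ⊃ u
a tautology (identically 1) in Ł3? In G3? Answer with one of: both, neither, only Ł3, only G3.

In Ł3: every assignment gives 1 — tautology.
In G3: every assignment gives 1 — tautology.

both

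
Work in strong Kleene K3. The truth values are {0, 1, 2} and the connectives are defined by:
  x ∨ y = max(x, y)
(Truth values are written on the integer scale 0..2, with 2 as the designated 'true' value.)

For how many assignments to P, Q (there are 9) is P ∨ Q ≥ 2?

5

P = 0, Q = 0 ↦ 0  <
P = 0, Q = 1 ↦ 1  <
P = 0, Q = 2 ↦ 2  ≥
P = 1, Q = 0 ↦ 1  <
P = 1, Q = 1 ↦ 1  <
P = 1, Q = 2 ↦ 2  ≥
P = 2, Q = 0 ↦ 2  ≥
P = 2, Q = 1 ↦ 2  ≥
P = 2, Q = 2 ↦ 2  ≥
So 5 of the 9 assignments meet the threshold.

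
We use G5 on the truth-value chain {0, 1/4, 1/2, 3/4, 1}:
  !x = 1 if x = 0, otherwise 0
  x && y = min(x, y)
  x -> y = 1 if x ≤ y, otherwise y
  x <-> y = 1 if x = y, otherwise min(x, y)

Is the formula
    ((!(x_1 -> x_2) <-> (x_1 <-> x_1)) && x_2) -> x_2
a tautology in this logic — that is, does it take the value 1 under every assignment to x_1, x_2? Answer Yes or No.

Yes

At x_1 = 1/4, x_2 = 1/2, for instance:
x_1 -> x_2 = 1/4 -> 1/2 = 1
!(x_1 -> x_2) = !1 = 0
x_1 <-> x_1 = 1/4 <-> 1/4 = 1
!(x_1 -> x_2) <-> (x_1 <-> x_1) = 0 <-> 1 = 0
(!(x_1 -> x_2) <-> (x_1 <-> x_1)) && x_2 = 0 && 1/2 = 0
((!(x_1 -> x_2) <-> (x_1 <-> x_1)) && x_2) -> x_2 = 0 -> 1/2 = 1
and checking the remaining 24 assignments likewise gives ≥ 1 in every case.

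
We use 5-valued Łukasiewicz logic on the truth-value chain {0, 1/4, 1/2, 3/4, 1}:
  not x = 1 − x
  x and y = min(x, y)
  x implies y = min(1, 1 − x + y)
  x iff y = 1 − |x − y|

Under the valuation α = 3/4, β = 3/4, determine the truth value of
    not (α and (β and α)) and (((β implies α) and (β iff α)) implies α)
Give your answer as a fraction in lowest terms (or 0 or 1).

1/4

β and α = 3/4 and 3/4 = 3/4
α and (β and α) = 3/4 and 3/4 = 3/4
not (α and (β and α)) = not 3/4 = 1/4
β implies α = 3/4 implies 3/4 = 1
β iff α = 3/4 iff 3/4 = 1
(β implies α) and (β iff α) = 1 and 1 = 1
((β implies α) and (β iff α)) implies α = 1 implies 3/4 = 3/4
not (α and (β and α)) and (((β implies α) and (β iff α)) implies α) = 1/4 and 3/4 = 1/4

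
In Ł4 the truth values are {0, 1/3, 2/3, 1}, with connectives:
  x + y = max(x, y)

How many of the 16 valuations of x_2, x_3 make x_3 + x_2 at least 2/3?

12

x_2 = 0, x_3 = 0 ↦ 0  <
x_2 = 0, x_3 = 1/3 ↦ 1/3  <
x_2 = 0, x_3 = 2/3 ↦ 2/3  ≥
x_2 = 0, x_3 = 1 ↦ 1  ≥
x_2 = 1/3, x_3 = 0 ↦ 1/3  <
x_2 = 1/3, x_3 = 1/3 ↦ 1/3  <
x_2 = 1/3, x_3 = 2/3 ↦ 2/3  ≥
x_2 = 1/3, x_3 = 1 ↦ 1  ≥
x_2 = 2/3, x_3 = 0 ↦ 2/3  ≥
x_2 = 2/3, x_3 = 1/3 ↦ 2/3  ≥
x_2 = 2/3, x_3 = 2/3 ↦ 2/3  ≥
x_2 = 2/3, x_3 = 1 ↦ 1  ≥
x_2 = 1, x_3 = 0 ↦ 1  ≥
x_2 = 1, x_3 = 1/3 ↦ 1  ≥
x_2 = 1, x_3 = 2/3 ↦ 1  ≥
x_2 = 1, x_3 = 1 ↦ 1  ≥
So 12 of the 16 assignments meet the threshold.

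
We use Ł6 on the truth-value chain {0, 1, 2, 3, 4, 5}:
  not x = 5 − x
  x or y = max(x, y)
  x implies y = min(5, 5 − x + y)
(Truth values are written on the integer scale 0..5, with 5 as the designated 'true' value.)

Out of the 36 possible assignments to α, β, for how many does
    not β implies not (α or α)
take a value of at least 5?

value 5: 21 assignments (counts)
value 4: 5 assignments
value 3: 4 assignments
value 2: 3 assignments
value 1: 2 assignments
value 0: 1 assignment
So 21 of the 36 assignments meet the threshold.

21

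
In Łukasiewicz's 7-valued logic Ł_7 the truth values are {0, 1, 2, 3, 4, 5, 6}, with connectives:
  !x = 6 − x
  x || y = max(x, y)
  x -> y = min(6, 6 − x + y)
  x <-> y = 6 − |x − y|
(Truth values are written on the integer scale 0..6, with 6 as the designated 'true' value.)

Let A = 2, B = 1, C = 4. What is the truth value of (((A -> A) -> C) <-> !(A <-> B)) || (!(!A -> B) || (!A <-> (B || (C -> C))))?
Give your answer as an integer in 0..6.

A -> A = 2 -> 2 = 6
(A -> A) -> C = 6 -> 4 = 4
A <-> B = 2 <-> 1 = 5
!(A <-> B) = !5 = 1
((A -> A) -> C) <-> !(A <-> B) = 4 <-> 1 = 3
!A = !2 = 4
!A -> B = 4 -> 1 = 3
!(!A -> B) = !3 = 3
!A = !2 = 4
C -> C = 4 -> 4 = 6
B || (C -> C) = 1 || 6 = 6
!A <-> (B || (C -> C)) = 4 <-> 6 = 4
!(!A -> B) || (!A <-> (B || (C -> C))) = 3 || 4 = 4
(((A -> A) -> C) <-> !(A <-> B)) || (!(!A -> B) || (!A <-> (B || (C -> C)))) = 3 || 4 = 4

4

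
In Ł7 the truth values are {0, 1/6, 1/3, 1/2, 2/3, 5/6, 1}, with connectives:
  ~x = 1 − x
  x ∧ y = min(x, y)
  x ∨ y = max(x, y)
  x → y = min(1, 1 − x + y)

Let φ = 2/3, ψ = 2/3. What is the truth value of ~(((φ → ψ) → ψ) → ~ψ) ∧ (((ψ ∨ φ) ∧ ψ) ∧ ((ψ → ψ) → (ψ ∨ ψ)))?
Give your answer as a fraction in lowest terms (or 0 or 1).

1/3

φ → ψ = 2/3 → 2/3 = 1
(φ → ψ) → ψ = 1 → 2/3 = 2/3
~ψ = ~2/3 = 1/3
((φ → ψ) → ψ) → ~ψ = 2/3 → 1/3 = 2/3
~(((φ → ψ) → ψ) → ~ψ) = ~2/3 = 1/3
ψ ∨ φ = 2/3 ∨ 2/3 = 2/3
(ψ ∨ φ) ∧ ψ = 2/3 ∧ 2/3 = 2/3
ψ → ψ = 2/3 → 2/3 = 1
ψ ∨ ψ = 2/3 ∨ 2/3 = 2/3
(ψ → ψ) → (ψ ∨ ψ) = 1 → 2/3 = 2/3
((ψ ∨ φ) ∧ ψ) ∧ ((ψ → ψ) → (ψ ∨ ψ)) = 2/3 ∧ 2/3 = 2/3
~(((φ → ψ) → ψ) → ~ψ) ∧ (((ψ ∨ φ) ∧ ψ) ∧ ((ψ → ψ) → (ψ ∨ ψ))) = 1/3 ∧ 2/3 = 1/3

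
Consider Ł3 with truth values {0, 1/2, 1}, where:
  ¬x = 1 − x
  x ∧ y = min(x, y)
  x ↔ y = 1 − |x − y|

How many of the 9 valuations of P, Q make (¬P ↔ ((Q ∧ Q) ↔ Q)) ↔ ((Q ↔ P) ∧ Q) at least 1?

3

P = 0, Q = 0 ↦ 0  <
P = 0, Q = 1/2 ↦ 1/2  <
P = 0, Q = 1 ↦ 0  <
P = 1/2, Q = 0 ↦ 1/2  <
P = 1/2, Q = 1/2 ↦ 1  ≥
P = 1/2, Q = 1 ↦ 1  ≥
P = 1, Q = 0 ↦ 1  ≥
P = 1, Q = 1/2 ↦ 1/2  <
P = 1, Q = 1 ↦ 0  <
So 3 of the 9 assignments meet the threshold.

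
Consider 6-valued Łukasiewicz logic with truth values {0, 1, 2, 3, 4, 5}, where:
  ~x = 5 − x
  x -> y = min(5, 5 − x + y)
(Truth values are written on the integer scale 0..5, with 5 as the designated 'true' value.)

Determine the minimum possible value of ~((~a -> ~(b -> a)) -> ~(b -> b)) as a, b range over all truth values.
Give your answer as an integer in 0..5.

0

Take a = 0, b = 0:
~a = ~0 = 5
b -> a = 0 -> 0 = 5
~(b -> a) = ~5 = 0
~a -> ~(b -> a) = 5 -> 0 = 0
b -> b = 0 -> 0 = 5
~(b -> b) = ~5 = 0
(~a -> ~(b -> a)) -> ~(b -> b) = 0 -> 0 = 5
~((~a -> ~(b -> a)) -> ~(b -> b)) = ~5 = 0
No assignment yields a value below 0, so this is the minimum.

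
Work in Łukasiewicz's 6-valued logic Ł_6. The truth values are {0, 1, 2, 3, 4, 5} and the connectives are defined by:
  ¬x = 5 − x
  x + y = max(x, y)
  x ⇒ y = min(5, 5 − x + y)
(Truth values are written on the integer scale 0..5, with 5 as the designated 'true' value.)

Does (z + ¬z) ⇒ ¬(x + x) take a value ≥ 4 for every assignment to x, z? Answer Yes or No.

No

Counterexample: take x = 2, z = 0.
¬z = ¬0 = 5
z + ¬z = 0 + 5 = 5
x + x = 2 + 2 = 2
¬(x + x) = ¬2 = 3
(z + ¬z) ⇒ ¬(x + x) = 5 ⇒ 3 = 3
This gives 3, which is below 4.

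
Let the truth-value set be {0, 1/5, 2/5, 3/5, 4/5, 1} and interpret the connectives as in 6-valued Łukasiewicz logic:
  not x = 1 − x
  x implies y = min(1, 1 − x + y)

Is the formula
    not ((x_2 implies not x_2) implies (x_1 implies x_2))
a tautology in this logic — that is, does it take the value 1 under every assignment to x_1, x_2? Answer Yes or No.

No

Counterexample: take x_1 = 0, x_2 = 0.
not x_2 = not 0 = 1
x_2 implies not x_2 = 0 implies 1 = 1
x_1 implies x_2 = 0 implies 0 = 1
(x_2 implies not x_2) implies (x_1 implies x_2) = 1 implies 1 = 1
not ((x_2 implies not x_2) implies (x_1 implies x_2)) = not 1 = 0
This gives 0 ≠ 1.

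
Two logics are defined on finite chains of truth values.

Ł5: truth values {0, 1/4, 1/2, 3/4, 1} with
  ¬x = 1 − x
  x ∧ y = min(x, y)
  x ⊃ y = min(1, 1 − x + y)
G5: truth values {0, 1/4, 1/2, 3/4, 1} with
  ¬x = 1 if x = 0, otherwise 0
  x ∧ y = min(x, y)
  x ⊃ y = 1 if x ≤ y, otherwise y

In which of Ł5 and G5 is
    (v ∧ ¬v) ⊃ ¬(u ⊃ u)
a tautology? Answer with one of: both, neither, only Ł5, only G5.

In Ł5: at u = 0, v = 1/4 the value is 3/4 — not a tautology.
In G5: every assignment gives 1 — tautology.

only G5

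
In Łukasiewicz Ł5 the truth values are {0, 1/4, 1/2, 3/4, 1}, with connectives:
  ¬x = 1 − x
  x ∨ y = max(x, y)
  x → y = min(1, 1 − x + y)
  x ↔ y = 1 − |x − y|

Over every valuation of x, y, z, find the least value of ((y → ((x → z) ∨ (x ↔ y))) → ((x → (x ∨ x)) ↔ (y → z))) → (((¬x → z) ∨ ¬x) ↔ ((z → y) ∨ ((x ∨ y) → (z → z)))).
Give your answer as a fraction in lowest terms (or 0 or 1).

Take x = 1/2, y = 0, z = 0:
x → z = 1/2 → 0 = 1/2
x ↔ y = 1/2 ↔ 0 = 1/2
(x → z) ∨ (x ↔ y) = 1/2 ∨ 1/2 = 1/2
y → ((x → z) ∨ (x ↔ y)) = 0 → 1/2 = 1
x ∨ x = 1/2 ∨ 1/2 = 1/2
x → (x ∨ x) = 1/2 → 1/2 = 1
y → z = 0 → 0 = 1
(x → (x ∨ x)) ↔ (y → z) = 1 ↔ 1 = 1
(y → ((x → z) ∨ (x ↔ y))) → ((x → (x ∨ x)) ↔ (y → z)) = 1 → 1 = 1
¬x = ¬1/2 = 1/2
¬x → z = 1/2 → 0 = 1/2
¬x = ¬1/2 = 1/2
(¬x → z) ∨ ¬x = 1/2 ∨ 1/2 = 1/2
z → y = 0 → 0 = 1
x ∨ y = 1/2 ∨ 0 = 1/2
z → z = 0 → 0 = 1
(x ∨ y) → (z → z) = 1/2 → 1 = 1
(z → y) ∨ ((x ∨ y) → (z → z)) = 1 ∨ 1 = 1
((¬x → z) ∨ ¬x) ↔ ((z → y) ∨ ((x ∨ y) → (z → z))) = 1/2 ↔ 1 = 1/2
((y → ((x → z) ∨ (x ↔ y))) → ((x → (x ∨ x)) ↔ (y → z))) → (((¬x → z) ∨ ¬x) ↔ ((z → y) ∨ ((x ∨ y) → (z → z)))) = 1 → 1/2 = 1/2
No assignment yields a value below 1/2, so this is the minimum.

1/2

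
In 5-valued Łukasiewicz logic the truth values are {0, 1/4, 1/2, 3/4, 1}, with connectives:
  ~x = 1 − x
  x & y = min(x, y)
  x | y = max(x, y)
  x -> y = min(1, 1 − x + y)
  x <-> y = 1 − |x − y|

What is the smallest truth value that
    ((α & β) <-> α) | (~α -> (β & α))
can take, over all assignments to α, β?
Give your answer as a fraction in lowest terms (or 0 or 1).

1/2

Take α = 1/2, β = 0:
α & β = 1/2 & 0 = 0
(α & β) <-> α = 0 <-> 1/2 = 1/2
~α = ~1/2 = 1/2
β & α = 0 & 1/2 = 0
~α -> (β & α) = 1/2 -> 0 = 1/2
((α & β) <-> α) | (~α -> (β & α)) = 1/2 | 1/2 = 1/2
No assignment yields a value below 1/2, so this is the minimum.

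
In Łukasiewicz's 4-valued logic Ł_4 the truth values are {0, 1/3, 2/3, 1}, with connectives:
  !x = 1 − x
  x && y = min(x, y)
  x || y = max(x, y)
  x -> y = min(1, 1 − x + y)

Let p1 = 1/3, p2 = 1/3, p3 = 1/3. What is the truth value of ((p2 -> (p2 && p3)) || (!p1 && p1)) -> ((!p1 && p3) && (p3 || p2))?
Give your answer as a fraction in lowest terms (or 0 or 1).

1/3

p2 && p3 = 1/3 && 1/3 = 1/3
p2 -> (p2 && p3) = 1/3 -> 1/3 = 1
!p1 = !1/3 = 2/3
!p1 && p1 = 2/3 && 1/3 = 1/3
(p2 -> (p2 && p3)) || (!p1 && p1) = 1 || 1/3 = 1
!p1 = !1/3 = 2/3
!p1 && p3 = 2/3 && 1/3 = 1/3
p3 || p2 = 1/3 || 1/3 = 1/3
(!p1 && p3) && (p3 || p2) = 1/3 && 1/3 = 1/3
((p2 -> (p2 && p3)) || (!p1 && p1)) -> ((!p1 && p3) && (p3 || p2)) = 1 -> 1/3 = 1/3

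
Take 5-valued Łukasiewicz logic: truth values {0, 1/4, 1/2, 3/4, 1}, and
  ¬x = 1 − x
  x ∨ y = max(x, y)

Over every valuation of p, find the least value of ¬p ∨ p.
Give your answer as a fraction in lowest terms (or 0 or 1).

1/2

Take p = 1/2:
¬p = ¬1/2 = 1/2
¬p ∨ p = 1/2 ∨ 1/2 = 1/2
No assignment yields a value below 1/2, so this is the minimum.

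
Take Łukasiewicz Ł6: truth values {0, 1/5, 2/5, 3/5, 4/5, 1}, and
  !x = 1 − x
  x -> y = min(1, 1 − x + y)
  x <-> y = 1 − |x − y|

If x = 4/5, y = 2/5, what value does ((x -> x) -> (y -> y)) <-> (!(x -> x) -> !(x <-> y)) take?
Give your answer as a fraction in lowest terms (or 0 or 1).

x -> x = 4/5 -> 4/5 = 1
y -> y = 2/5 -> 2/5 = 1
(x -> x) -> (y -> y) = 1 -> 1 = 1
x -> x = 4/5 -> 4/5 = 1
!(x -> x) = !1 = 0
x <-> y = 4/5 <-> 2/5 = 3/5
!(x <-> y) = !3/5 = 2/5
!(x -> x) -> !(x <-> y) = 0 -> 2/5 = 1
((x -> x) -> (y -> y)) <-> (!(x -> x) -> !(x <-> y)) = 1 <-> 1 = 1

1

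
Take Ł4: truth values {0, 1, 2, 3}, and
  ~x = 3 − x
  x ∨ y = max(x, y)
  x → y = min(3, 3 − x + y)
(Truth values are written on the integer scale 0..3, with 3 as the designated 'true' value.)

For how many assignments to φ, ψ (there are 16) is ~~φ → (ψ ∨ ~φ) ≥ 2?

14

φ = 0, ψ = 0 ↦ 3  ≥
φ = 0, ψ = 1 ↦ 3  ≥
φ = 0, ψ = 2 ↦ 3  ≥
φ = 0, ψ = 3 ↦ 3  ≥
φ = 1, ψ = 0 ↦ 3  ≥
φ = 1, ψ = 1 ↦ 3  ≥
φ = 1, ψ = 2 ↦ 3  ≥
φ = 1, ψ = 3 ↦ 3  ≥
φ = 2, ψ = 0 ↦ 2  ≥
φ = 2, ψ = 1 ↦ 2  ≥
φ = 2, ψ = 2 ↦ 3  ≥
φ = 2, ψ = 3 ↦ 3  ≥
φ = 3, ψ = 0 ↦ 0  <
φ = 3, ψ = 1 ↦ 1  <
φ = 3, ψ = 2 ↦ 2  ≥
φ = 3, ψ = 3 ↦ 3  ≥
So 14 of the 16 assignments meet the threshold.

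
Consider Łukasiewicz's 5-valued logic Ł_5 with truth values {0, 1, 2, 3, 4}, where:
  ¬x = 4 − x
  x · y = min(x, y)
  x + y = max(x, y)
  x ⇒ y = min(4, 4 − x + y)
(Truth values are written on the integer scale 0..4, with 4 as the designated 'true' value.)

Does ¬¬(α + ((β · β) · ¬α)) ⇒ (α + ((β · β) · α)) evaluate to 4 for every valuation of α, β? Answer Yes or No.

No

Counterexample: take α = 0, β = 1.
β · β = 1 · 1 = 1
¬α = ¬0 = 4
(β · β) · ¬α = 1 · 4 = 1
α + ((β · β) · ¬α) = 0 + 1 = 1
¬(α + ((β · β) · ¬α)) = ¬1 = 3
¬¬(α + ((β · β) · ¬α)) = ¬3 = 1
β · β = 1 · 1 = 1
(β · β) · α = 1 · 0 = 0
α + ((β · β) · α) = 0 + 0 = 0
¬¬(α + ((β · β) · ¬α)) ⇒ (α + ((β · β) · α)) = 1 ⇒ 0 = 3
This gives 3 ≠ 4.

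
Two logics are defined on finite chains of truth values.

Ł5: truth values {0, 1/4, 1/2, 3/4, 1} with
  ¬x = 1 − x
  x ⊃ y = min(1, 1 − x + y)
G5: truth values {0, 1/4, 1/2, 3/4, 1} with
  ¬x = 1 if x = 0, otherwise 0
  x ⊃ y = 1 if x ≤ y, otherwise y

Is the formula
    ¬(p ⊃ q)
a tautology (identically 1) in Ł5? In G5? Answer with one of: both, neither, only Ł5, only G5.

In Ł5: at p = 0, q = 0 the value is 0 — not a tautology.
In G5: at p = 0, q = 0 the value is 0 — not a tautology.

neither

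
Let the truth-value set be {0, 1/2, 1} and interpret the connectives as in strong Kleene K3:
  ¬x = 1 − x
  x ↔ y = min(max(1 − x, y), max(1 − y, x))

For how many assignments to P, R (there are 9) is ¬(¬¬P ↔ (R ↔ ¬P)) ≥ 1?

2

P = 0, R = 0 ↦ 0  <
P = 0, R = 1/2 ↦ 1/2  <
P = 0, R = 1 ↦ 1  ≥
P = 1/2, R = 0 ↦ 1/2  <
P = 1/2, R = 1/2 ↦ 1/2  <
P = 1/2, R = 1 ↦ 1/2  <
P = 1, R = 0 ↦ 0  <
P = 1, R = 1/2 ↦ 1/2  <
P = 1, R = 1 ↦ 1  ≥
So 2 of the 9 assignments meet the threshold.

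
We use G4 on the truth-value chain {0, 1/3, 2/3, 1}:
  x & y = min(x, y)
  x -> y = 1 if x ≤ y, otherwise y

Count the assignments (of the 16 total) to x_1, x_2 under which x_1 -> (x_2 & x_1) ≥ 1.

10

x_1 = 0, x_2 = 0 ↦ 1  ≥
x_1 = 0, x_2 = 1/3 ↦ 1  ≥
x_1 = 0, x_2 = 2/3 ↦ 1  ≥
x_1 = 0, x_2 = 1 ↦ 1  ≥
x_1 = 1/3, x_2 = 0 ↦ 0  <
x_1 = 1/3, x_2 = 1/3 ↦ 1  ≥
x_1 = 1/3, x_2 = 2/3 ↦ 1  ≥
x_1 = 1/3, x_2 = 1 ↦ 1  ≥
x_1 = 2/3, x_2 = 0 ↦ 0  <
x_1 = 2/3, x_2 = 1/3 ↦ 1/3  <
x_1 = 2/3, x_2 = 2/3 ↦ 1  ≥
x_1 = 2/3, x_2 = 1 ↦ 1  ≥
x_1 = 1, x_2 = 0 ↦ 0  <
x_1 = 1, x_2 = 1/3 ↦ 1/3  <
x_1 = 1, x_2 = 2/3 ↦ 2/3  <
x_1 = 1, x_2 = 1 ↦ 1  ≥
So 10 of the 16 assignments meet the threshold.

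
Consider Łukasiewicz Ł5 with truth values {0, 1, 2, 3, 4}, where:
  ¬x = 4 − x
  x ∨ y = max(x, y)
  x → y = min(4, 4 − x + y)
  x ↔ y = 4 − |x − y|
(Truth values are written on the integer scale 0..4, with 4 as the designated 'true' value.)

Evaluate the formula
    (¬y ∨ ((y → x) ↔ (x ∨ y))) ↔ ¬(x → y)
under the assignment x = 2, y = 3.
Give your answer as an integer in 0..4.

¬y = ¬3 = 1
y → x = 3 → 2 = 3
x ∨ y = 2 ∨ 3 = 3
(y → x) ↔ (x ∨ y) = 3 ↔ 3 = 4
¬y ∨ ((y → x) ↔ (x ∨ y)) = 1 ∨ 4 = 4
x → y = 2 → 3 = 4
¬(x → y) = ¬4 = 0
(¬y ∨ ((y → x) ↔ (x ∨ y))) ↔ ¬(x → y) = 4 ↔ 0 = 0

0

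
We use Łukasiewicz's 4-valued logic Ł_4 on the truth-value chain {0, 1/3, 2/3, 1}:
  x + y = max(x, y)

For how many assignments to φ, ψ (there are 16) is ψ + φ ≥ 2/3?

φ = 0, ψ = 0 ↦ 0  <
φ = 0, ψ = 1/3 ↦ 1/3  <
φ = 0, ψ = 2/3 ↦ 2/3  ≥
φ = 0, ψ = 1 ↦ 1  ≥
φ = 1/3, ψ = 0 ↦ 1/3  <
φ = 1/3, ψ = 1/3 ↦ 1/3  <
φ = 1/3, ψ = 2/3 ↦ 2/3  ≥
φ = 1/3, ψ = 1 ↦ 1  ≥
φ = 2/3, ψ = 0 ↦ 2/3  ≥
φ = 2/3, ψ = 1/3 ↦ 2/3  ≥
φ = 2/3, ψ = 2/3 ↦ 2/3  ≥
φ = 2/3, ψ = 1 ↦ 1  ≥
φ = 1, ψ = 0 ↦ 1  ≥
φ = 1, ψ = 1/3 ↦ 1  ≥
φ = 1, ψ = 2/3 ↦ 1  ≥
φ = 1, ψ = 1 ↦ 1  ≥
So 12 of the 16 assignments meet the threshold.

12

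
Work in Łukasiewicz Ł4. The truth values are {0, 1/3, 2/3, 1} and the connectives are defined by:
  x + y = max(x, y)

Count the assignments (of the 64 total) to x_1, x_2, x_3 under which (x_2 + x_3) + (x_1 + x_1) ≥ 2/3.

56

value 1: 37 assignments (counts)
value 2/3: 19 assignments (counts)
value 1/3: 7 assignments
value 0: 1 assignment
So 56 of the 64 assignments meet the threshold.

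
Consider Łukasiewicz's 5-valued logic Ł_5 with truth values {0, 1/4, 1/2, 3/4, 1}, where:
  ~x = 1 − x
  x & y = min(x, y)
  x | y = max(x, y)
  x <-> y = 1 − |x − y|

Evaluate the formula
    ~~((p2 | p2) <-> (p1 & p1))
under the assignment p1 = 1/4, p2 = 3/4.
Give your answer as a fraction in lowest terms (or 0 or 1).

1/2

p2 | p2 = 3/4 | 3/4 = 3/4
p1 & p1 = 1/4 & 1/4 = 1/4
(p2 | p2) <-> (p1 & p1) = 3/4 <-> 1/4 = 1/2
~((p2 | p2) <-> (p1 & p1)) = ~1/2 = 1/2
~~((p2 | p2) <-> (p1 & p1)) = ~1/2 = 1/2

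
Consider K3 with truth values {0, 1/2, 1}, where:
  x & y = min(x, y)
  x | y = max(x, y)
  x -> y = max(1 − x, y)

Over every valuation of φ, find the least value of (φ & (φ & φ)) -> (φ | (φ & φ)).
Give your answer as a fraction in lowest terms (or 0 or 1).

Take φ = 1/2:
φ & φ = 1/2 & 1/2 = 1/2
φ & (φ & φ) = 1/2 & 1/2 = 1/2
φ & φ = 1/2 & 1/2 = 1/2
φ | (φ & φ) = 1/2 | 1/2 = 1/2
(φ & (φ & φ)) -> (φ | (φ & φ)) = 1/2 -> 1/2 = 1/2
No assignment yields a value below 1/2, so this is the minimum.

1/2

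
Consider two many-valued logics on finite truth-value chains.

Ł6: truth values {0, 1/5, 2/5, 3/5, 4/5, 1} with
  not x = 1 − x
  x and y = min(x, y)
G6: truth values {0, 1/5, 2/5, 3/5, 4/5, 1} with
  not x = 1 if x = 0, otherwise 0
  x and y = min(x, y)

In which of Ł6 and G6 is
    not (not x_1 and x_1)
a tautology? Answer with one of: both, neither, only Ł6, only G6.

In Ł6: at x_1 = 1/5 the value is 4/5 — not a tautology.
In G6: every assignment gives 1 — tautology.

only G6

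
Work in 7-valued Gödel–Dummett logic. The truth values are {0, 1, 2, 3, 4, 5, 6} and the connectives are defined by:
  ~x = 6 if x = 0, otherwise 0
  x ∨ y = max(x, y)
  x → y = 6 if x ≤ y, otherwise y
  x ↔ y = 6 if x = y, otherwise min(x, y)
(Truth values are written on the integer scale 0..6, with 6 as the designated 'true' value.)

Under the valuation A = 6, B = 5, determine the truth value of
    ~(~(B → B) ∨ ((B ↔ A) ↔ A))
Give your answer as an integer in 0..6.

0

B → B = 5 → 5 = 6
~(B → B) = ~6 = 0
B ↔ A = 5 ↔ 6 = 5
(B ↔ A) ↔ A = 5 ↔ 6 = 5
~(B → B) ∨ ((B ↔ A) ↔ A) = 0 ∨ 5 = 5
~(~(B → B) ∨ ((B ↔ A) ↔ A)) = ~5 = 0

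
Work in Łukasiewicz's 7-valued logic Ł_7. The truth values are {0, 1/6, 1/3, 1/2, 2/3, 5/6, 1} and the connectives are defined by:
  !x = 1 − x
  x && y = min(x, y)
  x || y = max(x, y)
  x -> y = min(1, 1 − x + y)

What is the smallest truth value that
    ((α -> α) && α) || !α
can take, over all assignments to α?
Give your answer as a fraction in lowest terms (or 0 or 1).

Take α = 1/2:
α -> α = 1/2 -> 1/2 = 1
(α -> α) && α = 1 && 1/2 = 1/2
!α = !1/2 = 1/2
((α -> α) && α) || !α = 1/2 || 1/2 = 1/2
No assignment yields a value below 1/2, so this is the minimum.

1/2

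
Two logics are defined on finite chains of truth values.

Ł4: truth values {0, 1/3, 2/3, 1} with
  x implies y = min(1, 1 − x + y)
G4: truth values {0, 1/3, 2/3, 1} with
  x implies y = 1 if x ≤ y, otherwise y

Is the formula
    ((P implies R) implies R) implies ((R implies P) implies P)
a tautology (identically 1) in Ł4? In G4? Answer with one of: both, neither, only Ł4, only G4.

only Ł4

In Ł4: every assignment gives 1 — tautology.
In G4: at P = 1/3, R = 0 the value is 1/3 — not a tautology.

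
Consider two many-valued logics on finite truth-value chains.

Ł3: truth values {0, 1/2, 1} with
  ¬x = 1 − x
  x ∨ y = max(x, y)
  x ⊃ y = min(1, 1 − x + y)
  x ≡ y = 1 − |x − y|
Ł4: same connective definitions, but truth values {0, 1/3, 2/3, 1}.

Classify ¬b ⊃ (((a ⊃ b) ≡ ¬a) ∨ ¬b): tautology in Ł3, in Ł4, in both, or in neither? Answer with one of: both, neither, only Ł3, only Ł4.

In Ł3: every assignment gives 1 — tautology.
In Ł4: every assignment gives 1 — tautology.

both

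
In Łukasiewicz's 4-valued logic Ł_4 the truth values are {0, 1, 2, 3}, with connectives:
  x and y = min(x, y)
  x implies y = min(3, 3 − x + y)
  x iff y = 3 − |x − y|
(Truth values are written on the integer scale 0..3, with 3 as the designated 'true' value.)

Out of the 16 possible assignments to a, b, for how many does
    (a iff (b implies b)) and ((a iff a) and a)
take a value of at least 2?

8

a = 0, b = 0 ↦ 0  <
a = 0, b = 1 ↦ 0  <
a = 0, b = 2 ↦ 0  <
a = 0, b = 3 ↦ 0  <
a = 1, b = 0 ↦ 1  <
a = 1, b = 1 ↦ 1  <
a = 1, b = 2 ↦ 1  <
a = 1, b = 3 ↦ 1  <
a = 2, b = 0 ↦ 2  ≥
a = 2, b = 1 ↦ 2  ≥
a = 2, b = 2 ↦ 2  ≥
a = 2, b = 3 ↦ 2  ≥
a = 3, b = 0 ↦ 3  ≥
a = 3, b = 1 ↦ 3  ≥
a = 3, b = 2 ↦ 3  ≥
a = 3, b = 3 ↦ 3  ≥
So 8 of the 16 assignments meet the threshold.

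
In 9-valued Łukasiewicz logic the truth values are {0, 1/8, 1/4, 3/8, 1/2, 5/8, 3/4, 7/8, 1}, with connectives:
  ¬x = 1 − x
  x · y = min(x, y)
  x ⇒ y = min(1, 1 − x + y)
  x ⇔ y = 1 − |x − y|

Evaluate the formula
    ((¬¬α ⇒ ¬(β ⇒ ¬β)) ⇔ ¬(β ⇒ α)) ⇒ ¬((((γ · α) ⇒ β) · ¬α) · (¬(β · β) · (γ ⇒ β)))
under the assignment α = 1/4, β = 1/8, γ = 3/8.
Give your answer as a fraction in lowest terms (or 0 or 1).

1

¬α = ¬1/4 = 3/4
¬¬α = ¬3/4 = 1/4
¬β = ¬1/8 = 7/8
β ⇒ ¬β = 1/8 ⇒ 7/8 = 1
¬(β ⇒ ¬β) = ¬1 = 0
¬¬α ⇒ ¬(β ⇒ ¬β) = 1/4 ⇒ 0 = 3/4
β ⇒ α = 1/8 ⇒ 1/4 = 1
¬(β ⇒ α) = ¬1 = 0
(¬¬α ⇒ ¬(β ⇒ ¬β)) ⇔ ¬(β ⇒ α) = 3/4 ⇔ 0 = 1/4
γ · α = 3/8 · 1/4 = 1/4
(γ · α) ⇒ β = 1/4 ⇒ 1/8 = 7/8
¬α = ¬1/4 = 3/4
((γ · α) ⇒ β) · ¬α = 7/8 · 3/4 = 3/4
β · β = 1/8 · 1/8 = 1/8
¬(β · β) = ¬1/8 = 7/8
γ ⇒ β = 3/8 ⇒ 1/8 = 3/4
¬(β · β) · (γ ⇒ β) = 7/8 · 3/4 = 3/4
(((γ · α) ⇒ β) · ¬α) · (¬(β · β) · (γ ⇒ β)) = 3/4 · 3/4 = 3/4
¬((((γ · α) ⇒ β) · ¬α) · (¬(β · β) · (γ ⇒ β))) = ¬3/4 = 1/4
((¬¬α ⇒ ¬(β ⇒ ¬β)) ⇔ ¬(β ⇒ α)) ⇒ ¬((((γ · α) ⇒ β) · ¬α) · (¬(β · β) · (γ ⇒ β))) = 1/4 ⇒ 1/4 = 1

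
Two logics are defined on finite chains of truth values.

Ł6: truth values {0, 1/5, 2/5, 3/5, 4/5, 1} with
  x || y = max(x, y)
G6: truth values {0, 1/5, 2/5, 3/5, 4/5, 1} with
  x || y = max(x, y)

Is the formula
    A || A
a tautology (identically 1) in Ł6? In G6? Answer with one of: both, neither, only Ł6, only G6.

neither

In Ł6: at A = 0 the value is 0 — not a tautology.
In G6: at A = 0 the value is 0 — not a tautology.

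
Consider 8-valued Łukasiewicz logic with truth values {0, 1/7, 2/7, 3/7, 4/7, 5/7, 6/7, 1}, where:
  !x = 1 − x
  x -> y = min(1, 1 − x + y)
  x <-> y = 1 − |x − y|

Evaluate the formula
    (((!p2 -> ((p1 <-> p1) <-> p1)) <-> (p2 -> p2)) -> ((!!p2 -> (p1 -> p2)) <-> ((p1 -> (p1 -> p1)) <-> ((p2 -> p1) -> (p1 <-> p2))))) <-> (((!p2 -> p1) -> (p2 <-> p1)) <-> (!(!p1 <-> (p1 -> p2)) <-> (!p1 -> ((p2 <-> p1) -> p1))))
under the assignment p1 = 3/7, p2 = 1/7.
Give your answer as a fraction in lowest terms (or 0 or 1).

!p2 = !1/7 = 6/7
p1 <-> p1 = 3/7 <-> 3/7 = 1
(p1 <-> p1) <-> p1 = 1 <-> 3/7 = 3/7
!p2 -> ((p1 <-> p1) <-> p1) = 6/7 -> 3/7 = 4/7
p2 -> p2 = 1/7 -> 1/7 = 1
(!p2 -> ((p1 <-> p1) <-> p1)) <-> (p2 -> p2) = 4/7 <-> 1 = 4/7
!p2 = !1/7 = 6/7
!!p2 = !6/7 = 1/7
p1 -> p2 = 3/7 -> 1/7 = 5/7
!!p2 -> (p1 -> p2) = 1/7 -> 5/7 = 1
p1 -> p1 = 3/7 -> 3/7 = 1
p1 -> (p1 -> p1) = 3/7 -> 1 = 1
p2 -> p1 = 1/7 -> 3/7 = 1
p1 <-> p2 = 3/7 <-> 1/7 = 5/7
(p2 -> p1) -> (p1 <-> p2) = 1 -> 5/7 = 5/7
(p1 -> (p1 -> p1)) <-> ((p2 -> p1) -> (p1 <-> p2)) = 1 <-> 5/7 = 5/7
(!!p2 -> (p1 -> p2)) <-> ((p1 -> (p1 -> p1)) <-> ((p2 -> p1) -> (p1 <-> p2))) = 1 <-> 5/7 = 5/7
((!p2 -> ((p1 <-> p1) <-> p1)) <-> (p2 -> p2)) -> ((!!p2 -> (p1 -> p2)) <-> ((p1 -> (p1 -> p1)) <-> ((p2 -> p1) -> (p1 <-> p2)))) = 4/7 -> 5/7 = 1
!p2 = !1/7 = 6/7
!p2 -> p1 = 6/7 -> 3/7 = 4/7
p2 <-> p1 = 1/7 <-> 3/7 = 5/7
(!p2 -> p1) -> (p2 <-> p1) = 4/7 -> 5/7 = 1
!p1 = !3/7 = 4/7
p1 -> p2 = 3/7 -> 1/7 = 5/7
!p1 <-> (p1 -> p2) = 4/7 <-> 5/7 = 6/7
!(!p1 <-> (p1 -> p2)) = !6/7 = 1/7
!p1 = !3/7 = 4/7
p2 <-> p1 = 1/7 <-> 3/7 = 5/7
(p2 <-> p1) -> p1 = 5/7 -> 3/7 = 5/7
!p1 -> ((p2 <-> p1) -> p1) = 4/7 -> 5/7 = 1
!(!p1 <-> (p1 -> p2)) <-> (!p1 -> ((p2 <-> p1) -> p1)) = 1/7 <-> 1 = 1/7
((!p2 -> p1) -> (p2 <-> p1)) <-> (!(!p1 <-> (p1 -> p2)) <-> (!p1 -> ((p2 <-> p1) -> p1))) = 1 <-> 1/7 = 1/7
(((!p2 -> ((p1 <-> p1) <-> p1)) <-> (p2 -> p2)) -> ((!!p2 -> (p1 -> p2)) <-> ((p1 -> (p1 -> p1)) <-> ((p2 -> p1) -> (p1 <-> p2))))) <-> (((!p2 -> p1) -> (p2 <-> p1)) <-> (!(!p1 <-> (p1 -> p2)) <-> (!p1 -> ((p2 <-> p1) -> p1)))) = 1 <-> 1/7 = 1/7

1/7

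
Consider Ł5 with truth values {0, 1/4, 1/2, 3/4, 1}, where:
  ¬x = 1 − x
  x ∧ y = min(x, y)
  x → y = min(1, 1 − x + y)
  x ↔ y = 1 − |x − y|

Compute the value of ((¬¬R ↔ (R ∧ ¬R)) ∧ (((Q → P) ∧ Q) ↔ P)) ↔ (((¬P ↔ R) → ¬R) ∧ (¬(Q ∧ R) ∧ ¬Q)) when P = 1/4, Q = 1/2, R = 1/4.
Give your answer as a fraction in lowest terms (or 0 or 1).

¬R = ¬1/4 = 3/4
¬¬R = ¬3/4 = 1/4
¬R = ¬1/4 = 3/4
R ∧ ¬R = 1/4 ∧ 3/4 = 1/4
¬¬R ↔ (R ∧ ¬R) = 1/4 ↔ 1/4 = 1
Q → P = 1/2 → 1/4 = 3/4
(Q → P) ∧ Q = 3/4 ∧ 1/2 = 1/2
((Q → P) ∧ Q) ↔ P = 1/2 ↔ 1/4 = 3/4
(¬¬R ↔ (R ∧ ¬R)) ∧ (((Q → P) ∧ Q) ↔ P) = 1 ∧ 3/4 = 3/4
¬P = ¬1/4 = 3/4
¬P ↔ R = 3/4 ↔ 1/4 = 1/2
¬R = ¬1/4 = 3/4
(¬P ↔ R) → ¬R = 1/2 → 3/4 = 1
Q ∧ R = 1/2 ∧ 1/4 = 1/4
¬(Q ∧ R) = ¬1/4 = 3/4
¬Q = ¬1/2 = 1/2
¬(Q ∧ R) ∧ ¬Q = 3/4 ∧ 1/2 = 1/2
((¬P ↔ R) → ¬R) ∧ (¬(Q ∧ R) ∧ ¬Q) = 1 ∧ 1/2 = 1/2
((¬¬R ↔ (R ∧ ¬R)) ∧ (((Q → P) ∧ Q) ↔ P)) ↔ (((¬P ↔ R) → ¬R) ∧ (¬(Q ∧ R) ∧ ¬Q)) = 3/4 ↔ 1/2 = 3/4

3/4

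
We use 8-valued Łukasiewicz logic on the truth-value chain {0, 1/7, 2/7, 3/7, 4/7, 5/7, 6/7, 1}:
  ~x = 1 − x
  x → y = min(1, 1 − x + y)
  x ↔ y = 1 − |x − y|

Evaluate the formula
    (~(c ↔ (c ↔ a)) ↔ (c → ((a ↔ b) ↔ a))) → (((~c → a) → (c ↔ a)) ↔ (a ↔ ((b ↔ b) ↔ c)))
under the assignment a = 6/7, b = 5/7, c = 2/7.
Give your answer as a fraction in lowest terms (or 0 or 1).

1

c ↔ a = 2/7 ↔ 6/7 = 3/7
c ↔ (c ↔ a) = 2/7 ↔ 3/7 = 6/7
~(c ↔ (c ↔ a)) = ~6/7 = 1/7
a ↔ b = 6/7 ↔ 5/7 = 6/7
(a ↔ b) ↔ a = 6/7 ↔ 6/7 = 1
c → ((a ↔ b) ↔ a) = 2/7 → 1 = 1
~(c ↔ (c ↔ a)) ↔ (c → ((a ↔ b) ↔ a)) = 1/7 ↔ 1 = 1/7
~c = ~2/7 = 5/7
~c → a = 5/7 → 6/7 = 1
c ↔ a = 2/7 ↔ 6/7 = 3/7
(~c → a) → (c ↔ a) = 1 → 3/7 = 3/7
b ↔ b = 5/7 ↔ 5/7 = 1
(b ↔ b) ↔ c = 1 ↔ 2/7 = 2/7
a ↔ ((b ↔ b) ↔ c) = 6/7 ↔ 2/7 = 3/7
((~c → a) → (c ↔ a)) ↔ (a ↔ ((b ↔ b) ↔ c)) = 3/7 ↔ 3/7 = 1
(~(c ↔ (c ↔ a)) ↔ (c → ((a ↔ b) ↔ a))) → (((~c → a) → (c ↔ a)) ↔ (a ↔ ((b ↔ b) ↔ c))) = 1/7 → 1 = 1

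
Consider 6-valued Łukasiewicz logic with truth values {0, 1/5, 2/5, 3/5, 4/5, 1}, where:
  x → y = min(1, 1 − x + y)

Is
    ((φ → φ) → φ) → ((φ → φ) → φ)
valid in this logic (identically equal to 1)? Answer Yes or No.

Yes

φ = 0 ↦ 1
φ = 1/5 ↦ 1
φ = 2/5 ↦ 1
φ = 3/5 ↦ 1
φ = 4/5 ↦ 1
φ = 1 ↦ 1
Every assignment gives a value ≥ 1.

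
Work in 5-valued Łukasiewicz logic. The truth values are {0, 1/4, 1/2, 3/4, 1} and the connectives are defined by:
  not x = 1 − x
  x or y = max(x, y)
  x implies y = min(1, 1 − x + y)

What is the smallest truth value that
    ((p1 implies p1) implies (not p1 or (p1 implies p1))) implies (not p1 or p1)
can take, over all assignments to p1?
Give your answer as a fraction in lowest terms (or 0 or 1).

Take p1 = 1/2:
p1 implies p1 = 1/2 implies 1/2 = 1
not p1 = not 1/2 = 1/2
p1 implies p1 = 1/2 implies 1/2 = 1
not p1 or (p1 implies p1) = 1/2 or 1 = 1
(p1 implies p1) implies (not p1 or (p1 implies p1)) = 1 implies 1 = 1
not p1 = not 1/2 = 1/2
not p1 or p1 = 1/2 or 1/2 = 1/2
((p1 implies p1) implies (not p1 or (p1 implies p1))) implies (not p1 or p1) = 1 implies 1/2 = 1/2
No assignment yields a value below 1/2, so this is the minimum.

1/2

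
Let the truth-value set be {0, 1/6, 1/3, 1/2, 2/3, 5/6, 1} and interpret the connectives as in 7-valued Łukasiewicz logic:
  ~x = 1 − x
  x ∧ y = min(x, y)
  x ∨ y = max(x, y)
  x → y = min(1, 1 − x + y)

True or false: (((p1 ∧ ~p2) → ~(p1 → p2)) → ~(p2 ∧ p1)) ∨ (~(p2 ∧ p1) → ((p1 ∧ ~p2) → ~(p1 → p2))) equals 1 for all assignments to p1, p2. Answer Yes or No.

Yes

At p1 = 1/3, p2 = 0, for instance:
~p2 = ~0 = 1
p1 ∧ ~p2 = 1/3 ∧ 1 = 1/3
p1 → p2 = 1/3 → 0 = 2/3
~(p1 → p2) = ~2/3 = 1/3
(p1 ∧ ~p2) → ~(p1 → p2) = 1/3 → 1/3 = 1
p2 ∧ p1 = 0 ∧ 1/3 = 0
~(p2 ∧ p1) = ~0 = 1
((p1 ∧ ~p2) → ~(p1 → p2)) → ~(p2 ∧ p1) = 1 → 1 = 1
~(p2 ∧ p1) → ((p1 ∧ ~p2) → ~(p1 → p2)) = 1 → 1 = 1
(((p1 ∧ ~p2) → ~(p1 → p2)) → ~(p2 ∧ p1)) ∨ (~(p2 ∧ p1) → ((p1 ∧ ~p2) → ~(p1 → p2))) = 1 ∨ 1 = 1
and checking the remaining 48 assignments likewise gives ≥ 1 in every case.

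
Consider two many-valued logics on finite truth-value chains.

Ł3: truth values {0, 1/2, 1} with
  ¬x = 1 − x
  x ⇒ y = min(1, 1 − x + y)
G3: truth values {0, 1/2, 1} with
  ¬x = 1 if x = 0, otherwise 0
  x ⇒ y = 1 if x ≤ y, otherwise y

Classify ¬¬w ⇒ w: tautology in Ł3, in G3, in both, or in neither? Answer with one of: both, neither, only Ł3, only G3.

In Ł3: every assignment gives 1 — tautology.
In G3: at w = 1/2 the value is 1/2 — not a tautology.

only Ł3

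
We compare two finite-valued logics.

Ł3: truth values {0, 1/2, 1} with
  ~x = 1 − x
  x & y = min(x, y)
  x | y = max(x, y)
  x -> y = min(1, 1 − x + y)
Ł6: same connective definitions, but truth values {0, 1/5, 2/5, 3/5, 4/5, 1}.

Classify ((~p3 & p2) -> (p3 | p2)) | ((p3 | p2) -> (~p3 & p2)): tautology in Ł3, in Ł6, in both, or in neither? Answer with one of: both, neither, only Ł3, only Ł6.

both

In Ł3: every assignment gives 1 — tautology.
In Ł6: every assignment gives 1 — tautology.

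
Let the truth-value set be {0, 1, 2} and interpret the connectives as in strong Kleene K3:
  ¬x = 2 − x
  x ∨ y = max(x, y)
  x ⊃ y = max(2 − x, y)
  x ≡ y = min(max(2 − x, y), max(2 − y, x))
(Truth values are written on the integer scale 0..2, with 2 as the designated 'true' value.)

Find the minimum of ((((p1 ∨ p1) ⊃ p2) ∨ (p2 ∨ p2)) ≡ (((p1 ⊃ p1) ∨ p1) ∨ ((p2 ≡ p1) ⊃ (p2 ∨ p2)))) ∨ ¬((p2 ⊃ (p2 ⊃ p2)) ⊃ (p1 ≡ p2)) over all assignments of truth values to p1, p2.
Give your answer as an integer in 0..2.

Take p1 = 1, p2 = 0:
p1 ∨ p1 = 1 ∨ 1 = 1
(p1 ∨ p1) ⊃ p2 = 1 ⊃ 0 = 1
p2 ∨ p2 = 0 ∨ 0 = 0
((p1 ∨ p1) ⊃ p2) ∨ (p2 ∨ p2) = 1 ∨ 0 = 1
p1 ⊃ p1 = 1 ⊃ 1 = 1
(p1 ⊃ p1) ∨ p1 = 1 ∨ 1 = 1
p2 ≡ p1 = 0 ≡ 1 = 1
p2 ∨ p2 = 0 ∨ 0 = 0
(p2 ≡ p1) ⊃ (p2 ∨ p2) = 1 ⊃ 0 = 1
((p1 ⊃ p1) ∨ p1) ∨ ((p2 ≡ p1) ⊃ (p2 ∨ p2)) = 1 ∨ 1 = 1
(((p1 ∨ p1) ⊃ p2) ∨ (p2 ∨ p2)) ≡ (((p1 ⊃ p1) ∨ p1) ∨ ((p2 ≡ p1) ⊃ (p2 ∨ p2))) = 1 ≡ 1 = 1
p2 ⊃ p2 = 0 ⊃ 0 = 2
p2 ⊃ (p2 ⊃ p2) = 0 ⊃ 2 = 2
p1 ≡ p2 = 1 ≡ 0 = 1
(p2 ⊃ (p2 ⊃ p2)) ⊃ (p1 ≡ p2) = 2 ⊃ 1 = 1
¬((p2 ⊃ (p2 ⊃ p2)) ⊃ (p1 ≡ p2)) = ¬1 = 1
((((p1 ∨ p1) ⊃ p2) ∨ (p2 ∨ p2)) ≡ (((p1 ⊃ p1) ∨ p1) ∨ ((p2 ≡ p1) ⊃ (p2 ∨ p2)))) ∨ ¬((p2 ⊃ (p2 ⊃ p2)) ⊃ (p1 ≡ p2)) = 1 ∨ 1 = 1
No assignment yields a value below 1, so this is the minimum.

1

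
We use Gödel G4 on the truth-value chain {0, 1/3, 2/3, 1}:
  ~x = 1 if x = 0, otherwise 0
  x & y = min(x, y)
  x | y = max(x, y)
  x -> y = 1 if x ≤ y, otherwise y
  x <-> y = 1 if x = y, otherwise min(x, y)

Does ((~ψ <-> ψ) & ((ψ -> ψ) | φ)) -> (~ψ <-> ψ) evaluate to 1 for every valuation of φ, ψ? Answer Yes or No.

Yes

φ = 0, ψ = 0 ↦ 1
φ = 0, ψ = 1/3 ↦ 1
φ = 0, ψ = 2/3 ↦ 1
φ = 0, ψ = 1 ↦ 1
φ = 1/3, ψ = 0 ↦ 1
φ = 1/3, ψ = 1/3 ↦ 1
φ = 1/3, ψ = 2/3 ↦ 1
φ = 1/3, ψ = 1 ↦ 1
φ = 2/3, ψ = 0 ↦ 1
φ = 2/3, ψ = 1/3 ↦ 1
φ = 2/3, ψ = 2/3 ↦ 1
φ = 2/3, ψ = 1 ↦ 1
φ = 1, ψ = 0 ↦ 1
φ = 1, ψ = 1/3 ↦ 1
φ = 1, ψ = 2/3 ↦ 1
φ = 1, ψ = 1 ↦ 1
Every assignment gives a value ≥ 1.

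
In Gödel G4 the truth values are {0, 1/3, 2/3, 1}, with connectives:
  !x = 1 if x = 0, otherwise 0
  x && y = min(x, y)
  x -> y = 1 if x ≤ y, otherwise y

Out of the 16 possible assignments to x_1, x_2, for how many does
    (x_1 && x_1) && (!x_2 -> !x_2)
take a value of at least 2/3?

x_1 = 0, x_2 = 0 ↦ 0  <
x_1 = 0, x_2 = 1/3 ↦ 0  <
x_1 = 0, x_2 = 2/3 ↦ 0  <
x_1 = 0, x_2 = 1 ↦ 0  <
x_1 = 1/3, x_2 = 0 ↦ 1/3  <
x_1 = 1/3, x_2 = 1/3 ↦ 1/3  <
x_1 = 1/3, x_2 = 2/3 ↦ 1/3  <
x_1 = 1/3, x_2 = 1 ↦ 1/3  <
x_1 = 2/3, x_2 = 0 ↦ 2/3  ≥
x_1 = 2/3, x_2 = 1/3 ↦ 2/3  ≥
x_1 = 2/3, x_2 = 2/3 ↦ 2/3  ≥
x_1 = 2/3, x_2 = 1 ↦ 2/3  ≥
x_1 = 1, x_2 = 0 ↦ 1  ≥
x_1 = 1, x_2 = 1/3 ↦ 1  ≥
x_1 = 1, x_2 = 2/3 ↦ 1  ≥
x_1 = 1, x_2 = 1 ↦ 1  ≥
So 8 of the 16 assignments meet the threshold.

8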